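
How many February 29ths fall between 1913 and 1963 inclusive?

12

Years divisible by 4 in [1913, 1963]: 1916, 1920, 1924, 1928, 1932, 1936, 1940, 1944, 1948, 1952, 1956, 1960.
No century exceptions apply. Count: 12.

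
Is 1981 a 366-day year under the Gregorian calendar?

No

1981 is not a leap year.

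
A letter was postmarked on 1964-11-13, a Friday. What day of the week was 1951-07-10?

Count forward from the earlier date (July 10, 1951) to the later (November 13, 1964):
From July 10, 1951 to July 10, 1964: 13 years, of which 4 contain a Feb 29 — 9×365 + 4×366 = 4749 days.
July 1964: 31 − 10 = 21 days remain.
Then August (31), September (30), October (31): 31 + 30 + 31 = 92 days.
November 1–13, 1964: 13 days.
Residual: 126 days.
Total: 4875 days.
4875 mod 7 = 3, so 3 days before Friday is Tuesday.

Tuesday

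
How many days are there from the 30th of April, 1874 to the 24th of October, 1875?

Day-of-year of April 30, 1874: 120.
Day-of-year of October 24, 1875: 297.
1874 has 365 days, so 365 − 120 = 245 days remain in 1874.
Total: 245 + 297 = 542 days.

542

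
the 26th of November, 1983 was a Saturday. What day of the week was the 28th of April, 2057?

Saturday

Day-of-year of November 26, 1983: 330.
Day-of-year of April 28, 2057: 118.
1983 has 365 days, so 365 − 330 = 35 days remain in 1983.
Full years 1984–2056: 54 common + 19 leap = 54×365 + 19×366 = 26664 days.
Total: 35 + 26664 + 118 = 26817 days.
26817 is a multiple of 7, so the 28th of April, 2057 falls on the same weekday: Saturday.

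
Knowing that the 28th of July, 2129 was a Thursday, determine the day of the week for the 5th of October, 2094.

Count forward from the earlier date (October 5, 2094) to the later (July 28, 2129):
From October 5, 2094 to October 5, 2128: 34 years, of which 8 contain a Feb 29 — 26×365 + 8×366 = 12418 days.
(2100 is not a leap year (divisible by 100 but not 400).)
October 2128: 31 − 5 = 26 days remain.
Then November (30), December (31), January (31), February 2129 (28), March (31), April (30), May (31), June (30): 30 + 31 + 31 + 28 + 31 + 30 + 31 + 30 = 242 days.
July 1–28, 2129: 28 days.
Residual: 296 days.
Total: 12714 days.
12714 mod 7 = 2, so 2 days before Thursday is Tuesday.

Tuesday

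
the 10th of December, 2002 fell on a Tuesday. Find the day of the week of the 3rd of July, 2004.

Saturday

December 10, 2002 → December 10, 2003: 365 days.
December 2003: 31 − 10 = 21 days remain.
Then January (31), February 2004 (29), March (31), April (30), May (31), June (30): 31 + 29 + 31 + 30 + 31 + 30 = 182 days.
July 1–3, 2004: 3 days.
Residual: 206 days.
Total: 571 days.
571 mod 7 = 4, so 4 days after Tuesday is Saturday.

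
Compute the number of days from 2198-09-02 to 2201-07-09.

1040

September 2, 2198 → September 2, 2199: 365 days.
September 2, 2199 → September 2, 2200: 365 days (2200 is not a leap year (divisible by 100 but not 400)).
September 2200: 30 − 2 = 28 days remain.
Then 9 full months totalling 273 days.
July 1–9, 2201: 9 days.
Residual: 310 days.
Total: 1040 days.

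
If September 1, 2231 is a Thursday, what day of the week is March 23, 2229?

Count forward from the earlier date (March 23, 2229) to the later (September 1, 2231):
Day-of-year of March 23, 2229: 82.
Day-of-year of September 1, 2231: 244.
2229 has 365 days, so 365 − 82 = 283 days remain in 2229.
Full years: 2230: 365. Sum = 365.
Total: 283 + 365 + 244 = 892 days.
892 mod 7 = 3, so 3 days before Thursday is Monday.

Monday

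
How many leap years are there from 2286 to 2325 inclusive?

9

Years divisible by 4 in [2286, 2325]: 2288, 2292, 2296, 2300, 2304, 2308, 2312, 2316, 2320, 2324.
Of these, 2300 is divisible by 100 but not 400, so not leap.
Leap years: 10 − 1 = 9.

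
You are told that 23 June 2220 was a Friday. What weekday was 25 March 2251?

From June 23, 2220 to June 23, 2250: 30 years, of which 7 contain a Feb 29 — 23×365 + 7×366 = 10957 days.
June 2250: 30 − 23 = 7 days remain.
Then July (31), August (31), September (30), October (31), November (30), December (31), January (31), February 2251 (28): 31 + 31 + 30 + 31 + 30 + 31 + 31 + 28 = 243 days.
March 1–25, 2251: 25 days.
Residual: 275 days.
Total: 11232 days.
11232 mod 7 = 4, so 4 days after Friday is Tuesday.

Tuesday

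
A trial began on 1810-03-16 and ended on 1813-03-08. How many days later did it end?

1088

March 16, 1810 → March 16, 1811: 365 days.
March 16, 1811 → March 16, 1812: 366 days (1812 is a leap year).
March 1812: 31 − 16 = 15 days remain.
Then 11 full months totalling 334 days.
March 1–8, 1813: 8 days.
Residual: 357 days.
Total: 1088 days.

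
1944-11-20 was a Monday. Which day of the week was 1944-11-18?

Count forward from the earlier date (November 18, 1944) to the later (November 20, 1944):
Within November 1944: 20 − 18 = 2 days.
2 mod 7 = 2, so 2 days before Monday is Saturday.

Saturday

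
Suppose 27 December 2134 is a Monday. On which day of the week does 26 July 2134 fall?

Monday

Count forward from the earlier date (July 26, 2134) to the later (December 27, 2134):
July 2134: 31 − 26 = 5 days remain.
Then August (31), September (30), October (31), November (30): 31 + 30 + 31 + 30 = 122 days.
December 1–27, 2134: 27 days.
Total: 5 + 122 + 27 = 154 days.
154 is a multiple of 7, so 26 July 2134 falls on the same weekday: Monday.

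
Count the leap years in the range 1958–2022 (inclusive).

16

Years divisible by 4: 1960, 1964, …, 2020 — 16 in all.
2000 is divisible by 400, so still leap.
No century exceptions apply. Count: 16.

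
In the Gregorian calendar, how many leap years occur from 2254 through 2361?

Years divisible by 4: 2256, 2260, …, 2360 — 27 in all.
Of these, 2300 is divisible by 100 but not 400, so not leap.
Leap years: 27 − 1 = 26.

26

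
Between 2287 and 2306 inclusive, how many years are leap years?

4

Years divisible by 4 in [2287, 2306]: 2288, 2292, 2296, 2300, 2304.
Of these, 2300 is divisible by 100 but not 400, so not leap.
Leap years: 5 − 1 = 4.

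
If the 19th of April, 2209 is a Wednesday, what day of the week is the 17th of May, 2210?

April 2209: 30 − 19 = 11 days remain.
Then 12 full months totalling 365 days.
May 1–17, 2210: 17 days.
Total: 11 + 365 + 17 = 393 days.
393 mod 7 = 1, so 1 day after Wednesday is Thursday.

Thursday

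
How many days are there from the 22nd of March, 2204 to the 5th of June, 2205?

440

March 22, 2204 → March 22, 2205: 365 days.
March 2205: 31 − 22 = 9 days remain.
Then April (30), May (31): 30 + 31 = 61 days.
June 1–5, 2205: 5 days.
Residual: 75 days.
Total: 440 days.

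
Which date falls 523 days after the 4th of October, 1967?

the 10th of March, 1969

Count 523 days after October 4, 1967:
October 4, 1967 → October 4, 1968: 366 days (1968 is a leap year).
October 1968: 31 − 4 = 27 days remain.
Then November (30), December (31), January (31), February 1969 (28): 30 + 31 + 31 + 28 = 120 days.
March 1–10, 1969: 10 days.
Residual: 157 days.
Total: 523 days.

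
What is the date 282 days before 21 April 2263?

13 July 2262

Count 282 days before April 21, 2263:
Day-of-year of July 13, 2262: 194.
Day-of-year of April 21, 2263: 111.
2262 has 365 days, so 365 − 194 = 171 days remain in 2262.
Total: 171 + 111 = 282 days.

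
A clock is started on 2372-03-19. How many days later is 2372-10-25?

March 2372: 31 − 19 = 12 days remain.
Then April (30), May (31), June (30), July (31), August (31), September (30): 30 + 31 + 30 + 31 + 31 + 30 = 183 days.
October 1–25, 2372: 25 days.
Total: 12 + 183 + 25 = 220 days.

220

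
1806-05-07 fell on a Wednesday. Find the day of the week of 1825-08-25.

Thursday

From May 7, 1806 to May 7, 1825: 19 years, of which 5 contain a Feb 29 — 14×365 + 5×366 = 6940 days.
May 1825: 31 − 7 = 24 days remain.
Then June (30), July (31): 30 + 31 = 61 days.
August 1–25, 1825: 25 days.
Residual: 110 days.
Total: 7050 days.
7050 mod 7 = 1, so 1 day after Wednesday is Thursday.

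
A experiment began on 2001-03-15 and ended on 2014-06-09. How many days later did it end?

4834

From March 15, 2001 to March 15, 2014: 13 years, of which 3 contain a Feb 29 — 10×365 + 3×366 = 4748 days.
March 2014: 31 − 15 = 16 days remain.
Then April (30), May (31): 30 + 31 = 61 days.
June 1–9, 2014: 9 days.
Residual: 86 days.
Total: 4834 days.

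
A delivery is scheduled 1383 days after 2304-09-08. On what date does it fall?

2308-06-22

Count 1383 days after September 8, 2304:
Day-of-year of September 8, 2304: 252.
Day-of-year of June 22, 2308: 174.
2304 has 366 days, so 366 − 252 = 114 days remain in 2304.
Full years: 2305: 365; 2306: 365; 2307: 365. Sum = 1095.
Total: 114 + 1095 + 174 = 1383 days.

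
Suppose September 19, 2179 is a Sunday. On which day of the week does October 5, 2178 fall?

Monday

Count forward from the earlier date (October 5, 2178) to the later (September 19, 2179):
Day-of-year of October 5, 2178: 278.
Day-of-year of September 19, 2179: 262.
2178 has 365 days, so 365 − 278 = 87 days remain in 2178.
Total: 87 + 262 = 349 days.
349 mod 7 = 6, so 6 days before Sunday is Monday.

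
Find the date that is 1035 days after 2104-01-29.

2106-11-29

Count 1035 days after January 29, 2104:
January 29, 2104 → January 29, 2105: 366 days (2104 is a leap year).
January 29, 2105 → January 29, 2106: 365 days.
January 2106: 31 − 29 = 2 days remain.
Then 9 full months totalling 273 days.
November 1–29, 2106: 29 days.
Residual: 304 days.
Total: 1035 days.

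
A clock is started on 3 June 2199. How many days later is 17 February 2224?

9024

From June 3, 2199 to June 3, 2223: 24 years, of which 5 contain a Feb 29 — 19×365 + 5×366 = 8765 days.
(2200 is not a leap year (divisible by 100 but not 400).)
June 2223: 30 − 3 = 27 days remain.
Then July (31), August (31), September (30), October (31), November (30), December (31), January (31): 31 + 31 + 30 + 31 + 30 + 31 + 31 = 215 days.
February 1–17, 2224: 17 days (2224 is a leap year).
Residual: 259 days.
Total: 9024 days.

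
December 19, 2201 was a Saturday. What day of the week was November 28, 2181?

Count forward from the earlier date (November 28, 2181) to the later (December 19, 2201):
Day-of-year of November 28, 2181: 332.
Day-of-year of December 19, 2201: 353.
2181 has 365 days, so 365 − 332 = 33 days remain in 2181.
Full years 2182–2200: 15 common + 4 leap = 15×365 + 4×366 = 6939 days.
Total: 33 + 6939 + 353 = 7325 days.
7325 mod 7 = 3, so 3 days before Saturday is Wednesday.

Wednesday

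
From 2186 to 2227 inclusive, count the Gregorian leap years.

Years divisible by 4 in [2186, 2227]: 2188, 2192, 2196, 2200, 2204, 2208, 2212, 2216, 2220, 2224.
Of these, 2200 is divisible by 100 but not 400, so not leap.
Leap years: 10 − 1 = 9.

9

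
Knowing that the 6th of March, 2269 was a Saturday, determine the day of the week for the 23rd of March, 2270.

Wednesday

March 2269: 31 − 6 = 25 days remain.
Then 11 full months totalling 334 days.
March 1–23, 2270: 23 days.
Total: 25 + 334 + 23 = 382 days.
382 mod 7 = 4, so 4 days after Saturday is Wednesday.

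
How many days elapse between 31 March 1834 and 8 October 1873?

From March 31, 1834 to March 31, 1873: 39 years, of which 10 contain a Feb 29 — 29×365 + 10×366 = 14245 days.
March 1873: 31 − 31 = 0 days remain.
Then April (30), May (31), June (30), July (31), August (31), September (30): 30 + 31 + 30 + 31 + 31 + 30 = 183 days.
October 1–8, 1873: 8 days.
Residual: 191 days.
Total: 14436 days.

14436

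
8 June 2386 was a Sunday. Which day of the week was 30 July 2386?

June 2386: 30 − 8 = 22 days remain.
July 1–30, 2386: 30 days.
Total: 22 + 30 = 52 days.
52 mod 7 = 3, so 3 days after Sunday is Wednesday.

Wednesday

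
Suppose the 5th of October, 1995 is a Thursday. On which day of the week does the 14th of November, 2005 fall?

Monday

From October 5, 1995 to October 5, 2005: 10 years, of which 3 contain a Feb 29 — 7×365 + 3×366 = 3653 days.
(2000 is a leap year (divisible by 400).)
October 2005: 31 − 5 = 26 days remain.
November 1–14, 2005: 14 days.
Residual: 40 days.
Total: 3693 days.
3693 mod 7 = 4, so 4 days after Thursday is Monday.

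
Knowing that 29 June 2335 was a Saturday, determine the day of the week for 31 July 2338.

Sunday

June 29, 2335 → June 29, 2336: 366 days (2336 is a leap year).
June 29, 2336 → June 29, 2337: 365 days.
June 29, 2337 → June 29, 2338: 365 days.
June 2338: 30 − 29 = 1 day remains.
July 1–31, 2338: 31 days.
Residual: 32 days.
Total: 1128 days.
1128 mod 7 = 1, so 1 day after Saturday is Sunday.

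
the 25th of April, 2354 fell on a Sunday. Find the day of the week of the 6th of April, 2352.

Sunday

Count forward from the earlier date (April 6, 2352) to the later (April 25, 2354):
April 6, 2352 → April 6, 2353: 365 days.
April 6, 2353 → April 6, 2354: 365 days.
Within April 2354: 25 − 6 = 19 days.
Total: 749 days.
749 is a multiple of 7, so the 6th of April, 2352 falls on the same weekday: Sunday.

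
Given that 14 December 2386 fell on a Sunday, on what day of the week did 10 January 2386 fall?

Count forward from the earlier date (January 10, 2386) to the later (December 14, 2386):
January 2386: 31 − 10 = 21 days remain.
Then 10 full months totalling 303 days.
December 1–14, 2386: 14 days.
Total: 21 + 303 + 14 = 338 days.
338 mod 7 = 2, so 2 days before Sunday is Friday.

Friday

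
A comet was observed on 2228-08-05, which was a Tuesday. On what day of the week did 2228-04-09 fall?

Wednesday

Count forward from the earlier date (April 9, 2228) to the later (August 5, 2228):
April 2228: 30 − 9 = 21 days remain.
Then May (31), June (30), July (31): 31 + 30 + 31 = 92 days.
August 1–5, 2228: 5 days.
Total: 21 + 92 + 5 = 118 days.
118 mod 7 = 6, so 6 days before Tuesday is Wednesday.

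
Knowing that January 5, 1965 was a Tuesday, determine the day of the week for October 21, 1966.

January 5, 1965 → January 5, 1966: 365 days.
January 1966: 31 − 5 = 26 days remain.
Then February 1966 (28), March (31), April (30), May (31), June (30), July (31), August (31), September (30): 28 + 31 + 30 + 31 + 30 + 31 + 31 + 30 = 242 days.
October 1–21, 1966: 21 days.
Residual: 289 days.
Total: 654 days.
654 mod 7 = 3, so 3 days after Tuesday is Friday.

Friday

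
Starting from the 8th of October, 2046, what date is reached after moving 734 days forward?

the 11th of October, 2048

Count 734 days after October 8, 2046:
October 8, 2046 → October 8, 2047: 365 days.
October 8, 2047 → October 8, 2048: 366 days (2048 is a leap year).
Within October 2048: 11 − 8 = 3 days.
Total: 734 days.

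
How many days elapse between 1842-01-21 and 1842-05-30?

129

January 1842: 31 − 21 = 10 days remain.
Then February 1842 (28), March (31), April (30): 28 + 31 + 30 = 89 days.
May 1–30, 1842: 30 days.
Total: 10 + 89 + 30 = 129 days.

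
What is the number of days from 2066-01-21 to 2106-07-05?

14774

From January 21, 2066 to January 21, 2106: 40 years, of which 9 contain a Feb 29 — 31×365 + 9×366 = 14609 days.
(2100 is not a leap year (divisible by 100 but not 400).)
January 2106: 31 − 21 = 10 days remain.
Then February 2106 (28), March (31), April (30), May (31), June (30): 28 + 31 + 30 + 31 + 30 = 150 days.
July 1–5, 2106: 5 days.
Residual: 165 days.
Total: 14774 days.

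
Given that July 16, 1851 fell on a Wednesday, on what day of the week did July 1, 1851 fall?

Count forward from the earlier date (July 1, 1851) to the later (July 16, 1851):
Within July 1851: 16 − 1 = 15 days.
15 mod 7 = 1, so 1 day before Wednesday is Tuesday.

Tuesday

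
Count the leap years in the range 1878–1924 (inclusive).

Years divisible by 4 in [1878, 1924]: 1880, 1884, 1888, 1892, 1896, 1900, 1904, 1908, 1912, 1916, 1920, 1924.
Of these, 1900 is divisible by 100 but not 400, so not leap.
Leap years: 12 − 1 = 11.

11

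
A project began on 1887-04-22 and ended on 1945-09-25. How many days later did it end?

21340

From April 22, 1887 to April 22, 1945: 58 years, of which 14 contain a Feb 29 — 44×365 + 14×366 = 21184 days.
(1900 is not a leap year (divisible by 100 but not 400).)
April 1945: 30 − 22 = 8 days remain.
Then May (31), June (30), July (31), August (31): 31 + 30 + 31 + 31 = 123 days.
September 1–25, 1945: 25 days.
Residual: 156 days.
Total: 21340 days.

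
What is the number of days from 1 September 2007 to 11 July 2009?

September 2007: 30 − 1 = 29 days remain.
Then 21 full months totalling 639 days.
July 1–11, 2009: 11 days.
Total: 29 + 639 + 11 = 679 days.

679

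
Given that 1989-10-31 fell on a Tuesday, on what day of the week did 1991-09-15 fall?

Sunday

Day-of-year of October 31, 1989: 304.
Day-of-year of September 15, 1991: 258.
1989 has 365 days, so 365 − 304 = 61 days remain in 1989.
Full years: 1990: 365. Sum = 365.
Total: 61 + 365 + 258 = 684 days.
684 mod 7 = 5, so 5 days after Tuesday is Sunday.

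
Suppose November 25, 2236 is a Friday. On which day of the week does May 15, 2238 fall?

Tuesday

Day-of-year of November 25, 2236: 330.
Day-of-year of May 15, 2238: 135.
2236 has 366 days, so 366 − 330 = 36 days remain in 2236.
Full years: 2237: 365. Sum = 365.
Total: 36 + 365 + 135 = 536 days.
536 mod 7 = 4, so 4 days after Friday is Tuesday.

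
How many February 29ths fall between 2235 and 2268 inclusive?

Years divisible by 4 in [2235, 2268]: 2236, 2240, 2244, 2248, 2252, 2256, 2260, 2264, 2268.
No century exceptions apply. Count: 9.

9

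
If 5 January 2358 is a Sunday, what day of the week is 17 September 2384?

Day-of-year of January 5, 2358: 5.
Day-of-year of September 17, 2384: 261.
2358 has 365 days, so 365 − 5 = 360 days remain in 2358.
Full years 2359–2383: 19 common + 6 leap = 19×365 + 6×366 = 9131 days.
Total: 360 + 9131 + 261 = 9752 days.
9752 mod 7 = 1, so 1 day after Sunday is Monday.

Monday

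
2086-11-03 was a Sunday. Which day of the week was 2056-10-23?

Monday

Count forward from the earlier date (October 23, 2056) to the later (November 3, 2086):
Day-of-year of October 23, 2056: 297.
Day-of-year of November 3, 2086: 307.
2056 has 366 days, so 366 − 297 = 69 days remain in 2056.
Full years 2057–2085: 22 common + 7 leap = 22×365 + 7×366 = 10592 days.
Total: 69 + 10592 + 307 = 10968 days.
10968 mod 7 = 6, so 6 days before Sunday is Monday.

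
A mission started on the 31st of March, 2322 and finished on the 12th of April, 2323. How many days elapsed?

March 2322: 31 − 31 = 0 days remain.
Then 12 full months totalling 365 days.
April 1–12, 2323: 12 days.
Total: 0 + 365 + 12 = 377 days.

377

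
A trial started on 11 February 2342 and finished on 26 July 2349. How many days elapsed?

From February 11, 2342 to February 11, 2349: 7 years, of which 2 contain a Feb 29 — 5×365 + 2×366 = 2557 days.
February 2349: 28 − 11 = 17 days remain (2349 is not a leap year, so February has 28 days).
Then March (31), April (30), May (31), June (30): 31 + 30 + 31 + 30 = 122 days.
July 1–26, 2349: 26 days.
Residual: 165 days.
Total: 2722 days.

2722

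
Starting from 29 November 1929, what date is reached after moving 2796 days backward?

4 April 1922

Count 2796 days before November 29, 1929:
From April 4, 1922 to April 4, 1929: 7 years, of which 2 contain a Feb 29 — 5×365 + 2×366 = 2557 days.
April 1929: 30 − 4 = 26 days remain.
Then May (31), June (30), July (31), August (31), September (30), October (31): 31 + 30 + 31 + 31 + 30 + 31 = 184 days.
November 1–29, 1929: 29 days.
Residual: 239 days.
Total: 2796 days.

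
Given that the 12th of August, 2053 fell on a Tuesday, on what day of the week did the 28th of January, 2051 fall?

Count forward from the earlier date (January 28, 2051) to the later (August 12, 2053):
January 28, 2051 → January 28, 2052: 365 days.
January 28, 2052 → January 28, 2053: 366 days (2052 is a leap year).
January 2053: 31 − 28 = 3 days remain.
Then February 2053 (28), March (31), April (30), May (31), June (30), July (31): 28 + 31 + 30 + 31 + 30 + 31 = 181 days.
August 1–12, 2053: 12 days.
Residual: 196 days.
Total: 927 days.
927 mod 7 = 3, so 3 days before Tuesday is Saturday.

Saturday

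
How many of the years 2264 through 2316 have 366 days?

Years divisible by 4: 2264, 2268, …, 2316 — 14 in all.
Of these, 2300 is divisible by 100 but not 400, so not leap.
Leap years: 14 − 1 = 13.

13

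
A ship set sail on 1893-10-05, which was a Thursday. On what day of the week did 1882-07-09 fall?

Count forward from the earlier date (July 9, 1882) to the later (October 5, 1893):
Day-of-year of July 9, 1882: 190.
Day-of-year of October 5, 1893: 278.
1882 has 365 days, so 365 − 190 = 175 days remain in 1882.
Full years 1883–1892: 7 common + 3 leap = 7×365 + 3×366 = 3653 days.
Total: 175 + 3653 + 278 = 4106 days.
4106 mod 7 = 4, so 4 days before Thursday is Sunday.

Sunday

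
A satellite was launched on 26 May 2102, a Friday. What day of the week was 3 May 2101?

Count forward from the earlier date (May 3, 2101) to the later (May 26, 2102):
May 3, 2101 → May 3, 2102: 365 days.
Within May 2102: 26 − 3 = 23 days.
Total: 388 days.
388 mod 7 = 3, so 3 days before Friday is Tuesday.

Tuesday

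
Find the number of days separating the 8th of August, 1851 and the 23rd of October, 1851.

August 1851: 31 − 8 = 23 days remain.
Then September (30): 30 days.
October 1–23, 1851: 23 days.
Total: 23 + 30 + 23 = 76 days.

76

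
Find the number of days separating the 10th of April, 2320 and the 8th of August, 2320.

120

April 2320: 30 − 10 = 20 days remain.
Then May (31), June (30), July (31): 31 + 30 + 31 = 92 days.
August 1–8, 2320: 8 days.
Total: 20 + 92 + 8 = 120 days.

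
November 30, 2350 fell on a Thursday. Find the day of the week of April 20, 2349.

Wednesday

Count forward from the earlier date (April 20, 2349) to the later (November 30, 2350):
Day-of-year of April 20, 2349: 110.
Day-of-year of November 30, 2350: 334.
2349 has 365 days, so 365 − 110 = 255 days remain in 2349.
Total: 255 + 334 = 589 days.
589 mod 7 = 1, so 1 day before Thursday is Wednesday.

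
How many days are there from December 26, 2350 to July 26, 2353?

943

December 26, 2350 → December 26, 2351: 365 days.
December 26, 2351 → December 26, 2352: 366 days (2352 is a leap year).
December 2352: 31 − 26 = 5 days remain.
Then January (31), February 2353 (28), March (31), April (30), May (31), June (30): 31 + 28 + 31 + 30 + 31 + 30 = 181 days.
July 1–26, 2353: 26 days.
Residual: 212 days.
Total: 943 days.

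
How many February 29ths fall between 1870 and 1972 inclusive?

Years divisible by 4: 1872, 1876, …, 1972 — 26 in all.
Of these, 1900 is divisible by 100 but not 400, so not leap.
Leap years: 26 − 1 = 25.

25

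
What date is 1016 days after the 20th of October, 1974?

the 1st of August, 1977

Count 1016 days after October 20, 1974:
October 20, 1974 → October 20, 1975: 365 days.
October 20, 1975 → October 20, 1976: 366 days (1976 is a leap year).
October 1976: 31 − 20 = 11 days remain.
Then 9 full months totalling 273 days.
August 1, 1977: 1 day.
Residual: 285 days.
Total: 1016 days.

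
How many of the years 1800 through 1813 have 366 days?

Years divisible by 4 in [1800, 1813]: 1800, 1804, 1808, 1812.
Of these, 1800 is divisible by 100 but not 400, so not leap.
Leap years: 4 − 1 = 3.

3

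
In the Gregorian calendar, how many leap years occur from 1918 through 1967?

12

Years divisible by 4 in [1918, 1967]: 1920, 1924, 1928, 1932, 1936, 1940, 1944, 1948, 1952, 1956, 1960, 1964.
No century exceptions apply. Count: 12.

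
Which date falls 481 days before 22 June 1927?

26 February 1926

Count 481 days before June 22, 1927:
Day-of-year of February 26, 1926: 57.
Day-of-year of June 22, 1927: 173.
1926 has 365 days, so 365 − 57 = 308 days remain in 1926.
Total: 308 + 173 = 481 days.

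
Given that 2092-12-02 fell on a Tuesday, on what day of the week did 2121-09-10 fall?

Wednesday

From December 2, 2092 to December 2, 2120: 28 years, of which 6 contain a Feb 29 — 22×365 + 6×366 = 10226 days.
(2100 is not a leap year (divisible by 100 but not 400).)
December 2120: 31 − 2 = 29 days remain.
Then January (31), February 2121 (28), March (31), April (30), May (31), June (30), July (31), August (31): 31 + 28 + 31 + 30 + 31 + 30 + 31 + 31 = 243 days.
September 1–10, 2121: 10 days.
Residual: 282 days.
Total: 10508 days.
10508 mod 7 = 1, so 1 day after Tuesday is Wednesday.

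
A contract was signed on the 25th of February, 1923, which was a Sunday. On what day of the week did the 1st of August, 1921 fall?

Count forward from the earlier date (August 1, 1921) to the later (February 25, 1923):
August 1921: 31 − 1 = 30 days remain.
Then 17 full months totalling 518 days.
February 1–25, 1923: 25 days (1923 is not a leap year).
Total: 30 + 518 + 25 = 573 days.
573 mod 7 = 6, so 6 days before Sunday is Monday.

Monday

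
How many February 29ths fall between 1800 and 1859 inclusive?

Years divisible by 4: 1800, 1804, …, 1856 — 15 in all.
Of these, 1800 is divisible by 100 but not 400, so not leap.
Leap years: 15 − 1 = 14.

14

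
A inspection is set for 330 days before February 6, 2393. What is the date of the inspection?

March 13, 2392

Count 330 days before February 6, 2393:
Day-of-year of March 13, 2392: 73.
Day-of-year of February 6, 2393: 37.
2392 has 366 days, so 366 − 73 = 293 days remain in 2392.
Total: 293 + 37 = 330 days.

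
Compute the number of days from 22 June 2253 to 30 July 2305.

19030

From June 22, 2253 to June 22, 2305: 52 years, of which 12 contain a Feb 29 — 40×365 + 12×366 = 18992 days.
(2300 is not a leap year (divisible by 100 but not 400).)
June 2305: 30 − 22 = 8 days remain.
July 1–30, 2305: 30 days.
Residual: 38 days.
Total: 19030 days.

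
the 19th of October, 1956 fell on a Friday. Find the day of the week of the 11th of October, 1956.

Thursday

Count forward from the earlier date (October 11, 1956) to the later (October 19, 1956):
Within October 1956: 19 − 11 = 8 days.
8 mod 7 = 1, so 1 day before Friday is Thursday.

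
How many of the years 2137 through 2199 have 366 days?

15

Years divisible by 4: 2140, 2144, …, 2196 — 15 in all.
No century exceptions apply. Count: 15.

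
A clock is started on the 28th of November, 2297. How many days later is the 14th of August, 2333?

From November 28, 2297 to November 28, 2332: 35 years, of which 8 contain a Feb 29 — 27×365 + 8×366 = 12783 days.
(2300 is not a leap year (divisible by 100 but not 400).)
November 2332: 30 − 28 = 2 days remain.
Then December (31), January (31), February 2333 (28), March (31), April (30), May (31), June (30), July (31): 31 + 31 + 28 + 31 + 30 + 31 + 30 + 31 = 243 days.
August 1–14, 2333: 14 days.
Residual: 259 days.
Total: 13042 days.

13042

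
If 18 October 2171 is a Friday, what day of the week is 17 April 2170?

Tuesday

Count forward from the earlier date (April 17, 2170) to the later (October 18, 2171):
April 2170: 30 − 17 = 13 days remain.
Then 17 full months totalling 518 days.
October 1–18, 2171: 18 days.
Total: 13 + 518 + 18 = 549 days.
549 mod 7 = 3, so 3 days before Friday is Tuesday.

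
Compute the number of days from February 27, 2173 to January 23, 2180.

Day-of-year of February 27, 2173: 58.
Day-of-year of January 23, 2180: 23.
2173 has 365 days, so 365 − 58 = 307 days remain in 2173.
Full years: 2174: 365; 2175: 365; 2176: 366; 2177: 365; 2178: 365; 2179: 365. Sum = 2191.
Total: 307 + 2191 + 23 = 2521 days.

2521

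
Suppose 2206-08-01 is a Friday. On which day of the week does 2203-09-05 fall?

Monday

Count forward from the earlier date (September 5, 2203) to the later (August 1, 2206):
September 5, 2203 → September 5, 2204: 366 days (2204 is a leap year).
September 5, 2204 → September 5, 2205: 365 days.
September 2205: 30 − 5 = 25 days remain.
Then 10 full months totalling 304 days.
August 1, 2206: 1 day.
Residual: 330 days.
Total: 1061 days.
1061 mod 7 = 4, so 4 days before Friday is Monday.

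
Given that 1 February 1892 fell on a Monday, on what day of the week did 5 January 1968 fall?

Friday

From February 1, 1892 to February 1, 1967: 75 years, of which 18 contain a Feb 29 — 57×365 + 18×366 = 27393 days.
(1900 is not a leap year (divisible by 100 but not 400).)
February 1967: 28 − 1 = 27 days remain (1967 is not a leap year, so February has 28 days).
Then 10 full months totalling 306 days.
January 1–5, 1968: 5 days.
Residual: 338 days.
Total: 27731 days.
27731 mod 7 = 4, so 4 days after Monday is Friday.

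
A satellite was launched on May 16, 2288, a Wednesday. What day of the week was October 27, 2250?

Count forward from the earlier date (October 27, 2250) to the later (May 16, 2288):
From October 27, 2250 to October 27, 2287: 37 years, of which 9 contain a Feb 29 — 28×365 + 9×366 = 13514 days.
October 2287: 31 − 27 = 4 days remain.
Then November (30), December (31), January (31), February 2288 (29), March (31), April (30): 30 + 31 + 31 + 29 + 31 + 30 = 182 days.
May 1–16, 2288: 16 days.
Residual: 202 days.
Total: 13716 days.
13716 mod 7 = 3, so 3 days before Wednesday is Sunday.

Sunday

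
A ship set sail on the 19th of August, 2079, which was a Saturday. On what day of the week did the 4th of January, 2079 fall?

Count forward from the earlier date (January 4, 2079) to the later (August 19, 2079):
January 2079: 31 − 4 = 27 days remain.
Then February 2079 (28), March (31), April (30), May (31), June (30), July (31): 28 + 31 + 30 + 31 + 30 + 31 = 181 days.
August 1–19, 2079: 19 days.
Total: 27 + 181 + 19 = 227 days.
227 mod 7 = 3, so 3 days before Saturday is Wednesday.

Wednesday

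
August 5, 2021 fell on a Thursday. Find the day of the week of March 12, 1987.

Count forward from the earlier date (March 12, 1987) to the later (August 5, 2021):
From March 12, 1987 to March 12, 2021: 34 years, of which 9 contain a Feb 29 — 25×365 + 9×366 = 12419 days.
(2000 is a leap year (divisible by 400).)
March 2021: 31 − 12 = 19 days remain.
Then April (30), May (31), June (30), July (31): 30 + 31 + 30 + 31 = 122 days.
August 1–5, 2021: 5 days.
Residual: 146 days.
Total: 12565 days.
12565 is a multiple of 7, so March 12, 1987 falls on the same weekday: Thursday.

Thursday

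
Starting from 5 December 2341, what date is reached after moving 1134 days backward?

28 October 2338

Count 1134 days before December 5, 2341:
Day-of-year of October 28, 2338: 301.
Day-of-year of December 5, 2341: 339.
2338 has 365 days, so 365 − 301 = 64 days remain in 2338.
Full years: 2339: 365; 2340: 366. Sum = 731.
Total: 64 + 731 + 339 = 1134 days.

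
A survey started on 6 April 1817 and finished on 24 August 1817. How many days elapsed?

140

April 1817: 30 − 6 = 24 days remain.
Then May (31), June (30), July (31): 31 + 30 + 31 = 92 days.
August 1–24, 1817: 24 days.
Total: 24 + 92 + 24 = 140 days.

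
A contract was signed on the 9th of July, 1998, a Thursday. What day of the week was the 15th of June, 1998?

Count forward from the earlier date (June 15, 1998) to the later (July 9, 1998):
June 1998: 30 − 15 = 15 days remain.
July 1–9, 1998: 9 days.
Total: 15 + 9 = 24 days.
24 mod 7 = 3, so 3 days before Thursday is Monday.

Monday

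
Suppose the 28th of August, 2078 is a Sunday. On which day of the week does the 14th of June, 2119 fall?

Wednesday

Day-of-year of August 28, 2078: 240.
Day-of-year of June 14, 2119: 165.
2078 has 365 days, so 365 − 240 = 125 days remain in 2078.
Full years 2079–2118: 31 common + 9 leap = 31×365 + 9×366 = 14609 days.
Total: 125 + 14609 + 165 = 14899 days.
14899 mod 7 = 3, so 3 days after Sunday is Wednesday.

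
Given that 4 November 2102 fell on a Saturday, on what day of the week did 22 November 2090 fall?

Wednesday

Count forward from the earlier date (November 22, 2090) to the later (November 4, 2102):
Day-of-year of November 22, 2090: 326.
Day-of-year of November 4, 2102: 308.
2090 has 365 days, so 365 − 326 = 39 days remain in 2090.
Full years 2091–2101: 9 common + 2 leap = 9×365 + 2×366 = 4017 days.
Total: 39 + 4017 + 308 = 4364 days.
4364 mod 7 = 3, so 3 days before Saturday is Wednesday.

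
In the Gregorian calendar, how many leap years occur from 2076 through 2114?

9

Years divisible by 4 in [2076, 2114]: 2076, 2080, 2084, 2088, 2092, 2096, 2100, 2104, 2108, 2112.
Of these, 2100 is divisible by 100 but not 400, so not leap.
Leap years: 10 − 1 = 9.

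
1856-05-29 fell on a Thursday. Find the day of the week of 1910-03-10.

Day-of-year of May 29, 1856: 150.
Day-of-year of March 10, 1910: 69.
1856 has 366 days, so 366 − 150 = 216 days remain in 1856.
Full years 1857–1909: 41 common + 12 leap = 41×365 + 12×366 = 19357 days.
Total: 216 + 19357 + 69 = 19642 days.
19642 is a multiple of 7, so 1910-03-10 falls on the same weekday: Thursday.

Thursday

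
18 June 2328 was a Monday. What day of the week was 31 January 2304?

Count forward from the earlier date (January 31, 2304) to the later (June 18, 2328):
From January 31, 2304 to January 31, 2328: 24 years, of which 6 contain a Feb 29 — 18×365 + 6×366 = 8766 days.
January 2328: 31 − 31 = 0 days remain.
Then February 2328 (29), March (31), April (30), May (31): 29 + 31 + 30 + 31 = 121 days.
June 1–18, 2328: 18 days.
Residual: 139 days.
Total: 8905 days.
8905 mod 7 = 1, so 1 day before Monday is Sunday.

Sunday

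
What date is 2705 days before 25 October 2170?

30 May 2163

Count 2705 days before October 25, 2170:
From May 30, 2163 to May 30, 2170: 7 years, of which 2 contain a Feb 29 — 5×365 + 2×366 = 2557 days.
May 2170: 31 − 30 = 1 day remains.
Then June (30), July (31), August (31), September (30): 30 + 31 + 31 + 30 = 122 days.
October 1–25, 2170: 25 days.
Residual: 148 days.
Total: 2705 days.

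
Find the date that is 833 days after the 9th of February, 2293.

the 23rd of May, 2295

Count 833 days after February 9, 2293:
February 9, 2293 → February 9, 2294: 365 days.
February 9, 2294 → February 9, 2295: 365 days.
February 2295: 28 − 9 = 19 days remain (2295 is not a leap year, so February has 28 days).
Then March (31), April (30): 31 + 30 = 61 days.
May 1–23, 2295: 23 days.
Residual: 103 days.
Total: 833 days.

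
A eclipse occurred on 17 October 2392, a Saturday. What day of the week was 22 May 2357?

Wednesday

Count forward from the earlier date (May 22, 2357) to the later (October 17, 2392):
Day-of-year of May 22, 2357: 142.
Day-of-year of October 17, 2392: 291.
2357 has 365 days, so 365 − 142 = 223 days remain in 2357.
Full years 2358–2391: 26 common + 8 leap = 26×365 + 8×366 = 12418 days.
Total: 223 + 12418 + 291 = 12932 days.
12932 mod 7 = 3, so 3 days before Saturday is Wednesday.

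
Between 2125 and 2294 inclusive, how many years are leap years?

41

Years divisible by 4: 2128, 2132, …, 2292 — 42 in all.
Of these, 2200 is divisible by 100 but not 400, so not leap.
Leap years: 42 − 1 = 41.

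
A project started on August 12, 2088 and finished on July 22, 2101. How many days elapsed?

From August 12, 2088 to August 12, 2100: 12 years, of which 2 contain a Feb 29 — 10×365 + 2×366 = 4382 days.
(2100 is not a leap year (divisible by 100 but not 400).)
August 2100: 31 − 12 = 19 days remain.
Then 10 full months totalling 303 days.
July 1–22, 2101: 22 days.
Residual: 344 days.
Total: 4726 days.

4726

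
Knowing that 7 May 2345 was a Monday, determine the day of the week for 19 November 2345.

Monday

May 2345: 31 − 7 = 24 days remain.
Then June (30), July (31), August (31), September (30), October (31): 30 + 31 + 31 + 30 + 31 = 153 days.
November 1–19, 2345: 19 days.
Total: 24 + 153 + 19 = 196 days.
196 is a multiple of 7, so 19 November 2345 falls on the same weekday: Monday.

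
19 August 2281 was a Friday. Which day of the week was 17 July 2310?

From August 19, 2281 to August 19, 2309: 28 years, of which 6 contain a Feb 29 — 22×365 + 6×366 = 10226 days.
(2300 is not a leap year (divisible by 100 but not 400).)
August 2309: 31 − 19 = 12 days remain.
Then 10 full months totalling 303 days.
July 1–17, 2310: 17 days.
Residual: 332 days.
Total: 10558 days.
10558 mod 7 = 2, so 2 days after Friday is Sunday.

Sunday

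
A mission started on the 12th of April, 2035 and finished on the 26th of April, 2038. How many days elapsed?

April 12, 2035 → April 12, 2036: 366 days (2036 is a leap year).
April 12, 2036 → April 12, 2037: 365 days.
April 12, 2037 → April 12, 2038: 365 days.
Within April 2038: 26 − 12 = 14 days.
Total: 1110 days.

1110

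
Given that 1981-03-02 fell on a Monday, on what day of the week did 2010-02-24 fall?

Wednesday

Day-of-year of March 2, 1981: 61.
Day-of-year of February 24, 2010: 55.
1981 has 365 days, so 365 − 61 = 304 days remain in 1981.
Full years 1982–2009: 21 common + 7 leap = 21×365 + 7×366 = 10227 days.
Total: 304 + 10227 + 55 = 10586 days.
10586 mod 7 = 2, so 2 days after Monday is Wednesday.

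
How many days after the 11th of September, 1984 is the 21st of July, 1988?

1409

September 11, 1984 → September 11, 1985: 365 days.
September 11, 1985 → September 11, 1986: 365 days.
September 11, 1986 → September 11, 1987: 365 days.
September 1987: 30 − 11 = 19 days remain.
Then 9 full months totalling 274 days.
July 1–21, 1988: 21 days.
Residual: 314 days.
Total: 1409 days.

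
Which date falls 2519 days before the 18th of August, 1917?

the 25th of September, 1910

Count 2519 days before August 18, 1917:
Day-of-year of September 25, 1910: 268.
Day-of-year of August 18, 1917: 230.
1910 has 365 days, so 365 − 268 = 97 days remain in 1910.
Full years: 1911: 365; 1912: 366; 1913: 365; 1914: 365; 1915: 365; 1916: 366. Sum = 2192.
Total: 97 + 2192 + 230 = 2519 days.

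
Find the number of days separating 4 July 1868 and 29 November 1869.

July 4, 1868 → July 4, 1869: 365 days.
July 1869: 31 − 4 = 27 days remain.
Then August (31), September (30), October (31): 31 + 30 + 31 = 92 days.
November 1–29, 1869: 29 days.
Residual: 148 days.
Total: 513 days.

513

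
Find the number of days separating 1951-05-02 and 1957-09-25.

May 2, 1951 → May 2, 1952: 366 days (1952 is a leap year).
May 2, 1952 → May 2, 1953: 365 days.
May 2, 1953 → May 2, 1954: 365 days.
May 2, 1954 → May 2, 1955: 365 days.
May 2, 1955 → May 2, 1956: 366 days (1956 is a leap year).
May 2, 1956 → May 2, 1957: 365 days.
May 1957: 31 − 2 = 29 days remain.
Then June (30), July (31), August (31): 30 + 31 + 31 = 92 days.
September 1–25, 1957: 25 days.
Residual: 146 days.
Total: 2338 days.

2338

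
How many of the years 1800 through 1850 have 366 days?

12

Years divisible by 4: 1800, 1804, …, 1848 — 13 in all.
Of these, 1800 is divisible by 100 but not 400, so not leap.
Leap years: 13 − 1 = 12.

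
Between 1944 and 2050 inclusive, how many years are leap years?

Years divisible by 4: 1944, 1948, …, 2048 — 27 in all.
2000 is divisible by 400, so still leap.
No century exceptions apply. Count: 27.

27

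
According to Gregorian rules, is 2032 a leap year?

Yes

2032 is a leap year.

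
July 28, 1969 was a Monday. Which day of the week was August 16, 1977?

Tuesday

From July 28, 1969 to July 28, 1977: 8 years, of which 2 contain a Feb 29 — 6×365 + 2×366 = 2922 days.
July 1977: 31 − 28 = 3 days remain.
August 1–16, 1977: 16 days.
Residual: 19 days.
Total: 2941 days.
2941 mod 7 = 1, so 1 day after Monday is Tuesday.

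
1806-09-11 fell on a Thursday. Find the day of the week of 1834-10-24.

Friday

From September 11, 1806 to September 11, 1834: 28 years, of which 7 contain a Feb 29 — 21×365 + 7×366 = 10227 days.
September 1834: 30 − 11 = 19 days remain.
October 1–24, 1834: 24 days.
Residual: 43 days.
Total: 10270 days.
10270 mod 7 = 1, so 1 day after Thursday is Friday.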